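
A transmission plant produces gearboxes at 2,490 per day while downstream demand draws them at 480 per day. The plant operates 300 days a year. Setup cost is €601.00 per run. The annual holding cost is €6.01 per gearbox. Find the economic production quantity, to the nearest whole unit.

Annual demand D = 480 × 300 = 144,000.
Production build-up factor (1 − d/p) = 1 − 480/2,490 = 0.8072.
Q* = √(2DS / (H(1 − d/p))) = √(2 × 144,000 × 601 / (6.01 × 0.8072)).
= √(173,088,000 / 4.8514) ≈ 5973.074.

Q* ≈ 5,973 gearboxes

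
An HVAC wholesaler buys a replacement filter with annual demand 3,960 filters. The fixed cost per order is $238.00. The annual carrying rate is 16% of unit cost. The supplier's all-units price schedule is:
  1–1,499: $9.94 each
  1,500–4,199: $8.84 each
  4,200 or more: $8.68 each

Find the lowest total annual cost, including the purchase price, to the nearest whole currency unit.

Holding cost per unit per year at price C is H = 0.16·C.
Evaluate total cost at each tier's feasible EOQ or, if the EOQ is below the tier, at the tier's minimum quantity.
EOQ at $9.94 = 1088.7 (feasible in tier 1): TC = 3,960×$9.94 + (3,960/1088.7)×238 + (1088.7/2)×0.16×$9.94 = $41,093.83.
EOQ at $8.84 = 1154.4 < 1500, so use break Q=1500: TC = 3,960×$8.84 + (3,960/1500.0)×238 + (1500.0/2)×0.16×$8.84 = $36,695.52.
EOQ at $8.68 = 1165.0 < 4200, so use break Q=4200: TC = 3,960×$8.68 + (3,960/4200.0)×238 + (4200.0/2)×0.16×$8.68 = $37,513.68.
Lowest total cost among the candidates is at Q = 1500.0.

TC* ≈ $36,696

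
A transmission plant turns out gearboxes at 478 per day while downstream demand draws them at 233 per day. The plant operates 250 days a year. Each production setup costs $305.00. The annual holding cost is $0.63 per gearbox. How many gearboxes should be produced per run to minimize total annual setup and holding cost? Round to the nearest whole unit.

Annual demand D = 233 × 250 = 58,250.
Production build-up factor (1 − d/p) = 1 − 233/478 = 0.5126.
Q* = √(2DS / (H(1 − d/p))) = √(2 × 58,250 × 305 / (0.63 × 0.5126)).
= √(35,532,500 / 0.3229) ≈ 10489.952.

Q* ≈ 10,490 gearboxes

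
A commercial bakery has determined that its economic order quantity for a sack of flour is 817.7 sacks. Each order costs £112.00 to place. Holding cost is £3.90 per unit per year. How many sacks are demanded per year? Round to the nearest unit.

Invert the EOQ relation Q*² = 2DS/H.
From Q* = √(2DS/H): D = Q*²H / (2S) = 817.7² × 3.9 / (2 × 112) = 11641.383.

D ≈ 11,641 sacks per year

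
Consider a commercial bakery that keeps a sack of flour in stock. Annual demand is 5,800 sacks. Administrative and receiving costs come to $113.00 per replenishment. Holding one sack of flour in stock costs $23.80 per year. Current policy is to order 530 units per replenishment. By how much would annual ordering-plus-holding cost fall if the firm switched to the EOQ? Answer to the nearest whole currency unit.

EOQ = √(2DS/H) = √(2 × 5,800 × 113 / 23.8) ≈ 234.68.
Cost at Q* = (D/Q*)S + (Q*/2)H = √(2DSH) ≈ $5,585.43.
Cost at Q = 530: (5,800/530)×113 + (530/2)×23.8 = $1,236.60 + $6,307.00 = $7,543.60.
Excess = $7,543.60 − $5,585.43 = $1,958.17.

Extra cost ≈ $1,958 per year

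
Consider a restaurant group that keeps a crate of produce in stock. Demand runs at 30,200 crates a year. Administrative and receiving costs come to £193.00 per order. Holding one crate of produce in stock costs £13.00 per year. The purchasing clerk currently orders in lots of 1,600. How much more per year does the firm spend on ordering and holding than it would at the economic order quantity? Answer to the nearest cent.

EOQ = √(2DS/H) = √(2 × 30,200 × 193 / 13) ≈ 946.95.
Cost at Q* = (D/Q*)S + (Q*/2)H = √(2DSH) ≈ £12,310.30.
Cost at Q = 1,600: (30,200/1,600)×193 + (1,600/2)×13 = £3,642.88 + £10,400.00 = £14,042.88.
Excess = £14,042.88 − £12,310.30 = £1,732.57.

Extra cost ≈ £1,732.57 per year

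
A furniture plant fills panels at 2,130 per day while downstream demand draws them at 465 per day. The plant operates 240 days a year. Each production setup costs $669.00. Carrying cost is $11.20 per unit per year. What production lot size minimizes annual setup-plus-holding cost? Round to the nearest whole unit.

Q* ≈ 4,130 panels

Annual demand D = 465 × 240 = 111,600.
Production build-up factor (1 − d/p) = 1 − 465/2,130 = 0.7817.
Q* = √(2DS / (H(1 − d/p))) = √(2 × 111,600 × 669 / (11.2 × 0.7817)).
= √(149,320,800 / 8.7549) ≈ 4129.846.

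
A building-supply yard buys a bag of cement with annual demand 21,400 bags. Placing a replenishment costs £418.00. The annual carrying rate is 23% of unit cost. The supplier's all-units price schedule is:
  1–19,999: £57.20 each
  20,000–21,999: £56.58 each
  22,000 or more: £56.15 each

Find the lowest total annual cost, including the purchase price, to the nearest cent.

Holding cost per unit per year at price C is H = 0.23·C.
Candidates are each tier's EOQ (if it falls in that tier) and each price-break quantity.
EOQ at £57.20 = 1166.1 (feasible in tier 1): TC = 21,400×£57.20 + (21,400/1166.1)×418 + (1166.1/2)×0.23×£57.20 = £1,239,421.65.
EOQ at £56.58 = 1172.5 < 20000, so use break Q=20000: TC = 21,400×£56.58 + (21,400/20000.0)×418 + (20000.0/2)×0.23×£56.58 = £1,341,393.26.
EOQ at £56.15 = 1177.0 < 22000, so use break Q=22000: TC = 21,400×£56.15 + (21,400/22000.0)×418 + (22000.0/2)×0.23×£56.15 = £1,344,076.10.
Lowest total cost among the candidates is at Q = 1166.1.

TC* ≈ £1,239,421.65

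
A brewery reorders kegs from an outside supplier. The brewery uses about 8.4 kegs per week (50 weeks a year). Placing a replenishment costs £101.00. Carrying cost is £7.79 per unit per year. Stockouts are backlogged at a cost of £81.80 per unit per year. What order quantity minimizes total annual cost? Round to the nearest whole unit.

Annual demand D = 8.4 × 50 = 420.
With planned backorders, Q* = √(2DS/H) · √((H+B)/B).
√(2DS/H) = √(2 × 420 × 101 / 7.79) = 104.359.
√((H+B)/B) = √((7.79+81.8)/81.8) = 1.0465.
Q* ≈ 109.216.

Q* ≈ 109 kegs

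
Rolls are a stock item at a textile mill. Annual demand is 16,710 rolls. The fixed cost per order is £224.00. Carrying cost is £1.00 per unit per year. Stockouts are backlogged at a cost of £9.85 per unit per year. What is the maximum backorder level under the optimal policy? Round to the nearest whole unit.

S* ≈ 265 rolls

With planned backorders, Q* = √(2DS/H) · √((H+B)/B).
√(2DS/H) = √(2 × 16,710 × 224 / 1) = 2736.070.
√((H+B)/B) = √((1+9.85)/9.85) = 1.0495.
Q* ≈ 2871.600.
S* = Q* · H/(H+B) = 2871.600 × 1/10.85 ≈ 264.664.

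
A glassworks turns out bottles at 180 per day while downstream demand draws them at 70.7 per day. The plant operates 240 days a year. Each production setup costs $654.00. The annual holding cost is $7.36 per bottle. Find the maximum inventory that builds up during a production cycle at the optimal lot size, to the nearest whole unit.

Annual demand D = 70.7 × 240 = 16,968.
Production build-up factor (1 − d/p) = 1 − 70.7/180 = 0.6072.
Q* = √(2DS / (H(1 − d/p))) = √(2 × 16,968 × 654 / (7.36 × 0.6072)).
= √(22,194,144 / 4.4692) ≈ 2228.468.
Maximum inventory = Q*(1 − d/p) = 2228.468 × 0.6072 ≈ 1353.175.

I_max ≈ 1,353 bottles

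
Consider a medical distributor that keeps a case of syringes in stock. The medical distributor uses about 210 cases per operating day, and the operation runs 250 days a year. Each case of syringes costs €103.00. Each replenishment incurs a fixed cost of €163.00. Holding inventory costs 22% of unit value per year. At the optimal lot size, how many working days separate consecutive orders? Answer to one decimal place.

T ≈ 4.1 days

Annual demand D = 210 × 250 = 52,500.
Holding cost H = 0.22 × €103.00 = €22.6600 per unit per year.
Q* = √(2DS/H) = √(2 × 52,500 × 163 / 22.66) ≈ 869.08.
Cycle time = Q*/D × 250 = 869.08 / 52,500 × 250 ≈ 4.138 days.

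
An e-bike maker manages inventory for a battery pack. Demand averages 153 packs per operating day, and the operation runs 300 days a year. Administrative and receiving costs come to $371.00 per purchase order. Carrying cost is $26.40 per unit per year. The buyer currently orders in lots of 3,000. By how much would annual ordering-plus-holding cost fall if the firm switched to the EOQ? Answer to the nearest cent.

Extra cost ≈ $15,290.87 per year

Annual demand D = 153 × 300 = 45,900.
EOQ = √(2DS/H) = √(2 × 45,900 × 371 / 26.4) ≈ 1135.81.
Cost at Q* = (D/Q*)S + (Q*/2)H = √(2DSH) ≈ $29,985.43.
Cost at Q = 3,000: (45,900/3,000)×371 + (3,000/2)×26.4 = $5,676.30 + $39,600.00 = $45,276.30.
Excess = $45,276.30 − $29,985.43 = $15,290.87.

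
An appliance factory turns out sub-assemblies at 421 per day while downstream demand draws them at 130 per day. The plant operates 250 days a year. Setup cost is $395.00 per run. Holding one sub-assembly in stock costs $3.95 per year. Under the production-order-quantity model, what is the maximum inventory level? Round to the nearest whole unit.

I_max ≈ 2,120 sub-assemblies

Annual demand D = 130 × 250 = 32,500.
Production build-up factor (1 − d/p) = 1 − 130/421 = 0.6912.
Q* = √(2DS / (H(1 − d/p))) = √(2 × 32,500 × 395 / (3.95 × 0.6912)).
= √(25,675,000 / 2.7303) ≈ 3066.558.
Maximum inventory = Q*(1 − d/p) = 3066.558 × 0.6912 ≈ 2119.640.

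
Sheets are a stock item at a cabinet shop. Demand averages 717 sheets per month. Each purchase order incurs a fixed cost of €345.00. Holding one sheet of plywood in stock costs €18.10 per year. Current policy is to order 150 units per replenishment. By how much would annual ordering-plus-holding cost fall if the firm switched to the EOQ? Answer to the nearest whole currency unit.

Annual demand D = 717 × 12 = 8,604.
EOQ = √(2DS/H) = √(2 × 8,604 × 345 / 18.1) ≈ 572.71.
Cost at Q* = (D/Q*)S + (Q*/2)H = √(2DSH) ≈ €10,366.07.
Cost at Q = 150: (8,604/150)×345 + (150/2)×18.1 = €19,789.20 + €1,357.50 = €21,146.70.
Excess = €21,146.70 − €10,366.07 = €10,780.63.

Extra cost ≈ €10,781 per year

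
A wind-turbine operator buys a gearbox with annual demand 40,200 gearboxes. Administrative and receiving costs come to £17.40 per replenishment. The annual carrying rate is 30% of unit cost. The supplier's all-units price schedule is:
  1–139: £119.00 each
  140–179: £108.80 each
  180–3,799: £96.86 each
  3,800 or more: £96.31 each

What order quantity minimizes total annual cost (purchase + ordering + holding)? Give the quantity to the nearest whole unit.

Q* ≈ 219 gearboxes

Holding cost per unit per year at price C is H = 0.30·C.
Evaluate total cost at each tier's feasible EOQ or, if the EOQ is below the tier, at the tier's minimum quantity.
Tier 1 (£119.00): EOQ = 198.0 exceeds tier's upper bound 139, so this tier is dominated.
Tier 2 (£108.80): EOQ = 207.0 exceeds tier's upper bound 179, so this tier is dominated.
EOQ at £96.86 = 219.4 (feasible in tier 3): TC = 40,200×£96.86 + (40,200/219.4)×17.4 + (219.4/2)×0.30×£96.86 = £3,900,147.81.
EOQ at £96.31 = 220.0 < 3800, so use break Q=3800: TC = 40,200×£96.31 + (40,200/3800.0)×17.4 + (3800.0/2)×0.30×£96.31 = £3,926,742.77.
Lowest total cost is £3,900,147.81 at Q = 219.4.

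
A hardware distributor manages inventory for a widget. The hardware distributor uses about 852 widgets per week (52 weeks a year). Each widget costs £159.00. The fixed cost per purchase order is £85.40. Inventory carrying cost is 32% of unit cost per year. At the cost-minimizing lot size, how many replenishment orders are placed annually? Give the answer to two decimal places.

Annual demand D = 852 × 52 = 44,304.
Holding cost H = 0.32 × £159.00 = £50.8800 per unit per year.
EOQ = √(2DS/H) = √(2 × 44,304 × 85.4 / 50.88) ≈ 385.65.
Orders per year = D / Q* = 44,304 / 385.65 ≈ 114.882.

N ≈ 114.88 orders per year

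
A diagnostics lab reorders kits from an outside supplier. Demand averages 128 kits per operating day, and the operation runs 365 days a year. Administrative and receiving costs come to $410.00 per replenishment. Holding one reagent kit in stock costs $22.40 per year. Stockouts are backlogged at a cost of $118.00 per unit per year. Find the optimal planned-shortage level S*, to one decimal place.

Annual demand D = 128 × 365 = 46,720.
With planned backorders, Q* = √(2DS/H) · √((H+B)/B).
√(2DS/H) = √(2 × 46,720 × 410 / 22.4) = 1307.779.
√((H+B)/B) = √((22.4+118)/118) = 1.0908.
Q* ≈ 1426.517.
S* = Q* · H/(H+B) = 1426.517 × 22.4/140.4 ≈ 227.592.

S* ≈ 227.6 kits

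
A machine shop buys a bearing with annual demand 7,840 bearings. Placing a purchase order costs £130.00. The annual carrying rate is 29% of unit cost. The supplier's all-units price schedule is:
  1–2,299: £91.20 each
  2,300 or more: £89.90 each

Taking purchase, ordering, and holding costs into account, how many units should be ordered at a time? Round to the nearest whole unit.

Holding cost per unit per year at price C is H = 0.29·C.
For each price level, check whether its EOQ is feasible; otherwise the best quantity at that price is the breakpoint.
EOQ at £91.20 = 277.6 (feasible in tier 1): TC = 7,840×£91.20 + (7,840/277.6)×130 + (277.6/2)×0.29×£91.20 = £722,350.45.
EOQ at £89.90 = 279.6 < 2300, so use break Q=2300: TC = 7,840×£89.90 + (7,840/2300.0)×130 + (2300.0/2)×0.29×£89.90 = £735,240.78.
Lowest total cost is £722,350.45 at Q = 277.6.

Q* ≈ 278 bearings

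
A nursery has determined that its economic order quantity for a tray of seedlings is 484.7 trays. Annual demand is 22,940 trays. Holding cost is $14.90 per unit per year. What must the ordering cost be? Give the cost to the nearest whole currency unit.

S ≈ $76

Invert the EOQ relation Q*² = 2DS/H.
From Q* = √(2DS/H): S = Q*²H / (2D) = 484.7² × 14.9 / (2 × 22,940) = 76.2973.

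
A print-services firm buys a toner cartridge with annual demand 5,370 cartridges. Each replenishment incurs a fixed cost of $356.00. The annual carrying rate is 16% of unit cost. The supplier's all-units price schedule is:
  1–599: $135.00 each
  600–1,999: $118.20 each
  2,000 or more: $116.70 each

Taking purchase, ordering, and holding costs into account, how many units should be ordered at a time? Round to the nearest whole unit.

Holding cost per unit per year at price C is H = 0.16·C.
Candidates are each tier's EOQ (if it falls in that tier) and each price-break quantity.
EOQ at $135.00 = 420.7 (feasible in tier 1): TC = 5,370×$135.00 + (5,370/420.7)×356 + (420.7/2)×0.16×$135.00 = $734,037.70.
EOQ at $118.20 = 449.6 < 600, so use break Q=600: TC = 5,370×$118.20 + (5,370/600.0)×356 + (600.0/2)×0.16×$118.20 = $643,593.80.
EOQ at $116.70 = 452.5 < 2000, so use break Q=2000: TC = 5,370×$116.70 + (5,370/2000.0)×356 + (2000.0/2)×0.16×$116.70 = $646,306.86.
Lowest total cost is $643,593.80 at Q = 600.0.

Q* ≈ 600 cartridges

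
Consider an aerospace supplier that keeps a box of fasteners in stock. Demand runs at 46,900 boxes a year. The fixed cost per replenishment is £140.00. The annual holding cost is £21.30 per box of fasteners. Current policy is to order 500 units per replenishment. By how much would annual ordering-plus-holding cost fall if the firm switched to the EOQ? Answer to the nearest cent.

EOQ = √(2DS/H) = √(2 × 46,900 × 140 / 21.3) ≈ 785.19.
Cost at Q* = (D/Q*)S + (Q*/2)H = √(2DSH) ≈ £16,724.58.
Cost at Q = 500: (46,900/500)×140 + (500/2)×21.3 = £13,132.00 + £5,325.00 = £18,457.00.
Excess = £18,457.00 − £16,724.58 = £1,732.42.

Extra cost ≈ £1,732.42 per year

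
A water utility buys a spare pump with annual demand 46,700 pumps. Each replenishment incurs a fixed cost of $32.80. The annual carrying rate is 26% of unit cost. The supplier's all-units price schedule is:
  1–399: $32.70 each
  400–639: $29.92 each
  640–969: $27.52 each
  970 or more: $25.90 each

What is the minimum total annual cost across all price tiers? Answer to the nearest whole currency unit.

TC* ≈ $1,214,375

Holding cost per unit per year at price C is H = 0.26·C.
Candidates are each tier's EOQ (if it falls in that tier) and each price-break quantity.
Tier 1 ($32.70): EOQ = 600.3 exceeds tier's upper bound 399, so this tier is dominated.
EOQ at $29.92 = 627.5 (feasible in tier 2): TC = 46,700×$29.92 + (46,700/627.5)×32.8 + (627.5/2)×0.26×$29.92 = $1,402,145.78.
EOQ at $27.52 = 654.3 (feasible in tier 3): TC = 46,700×$27.52 + (46,700/654.3)×32.8 + (654.3/2)×0.26×$27.52 = $1,289,865.89.
EOQ at $25.90 = 674.5 < 970, so use break Q=970: TC = 46,700×$25.90 + (46,700/970.0)×32.8 + (970.0/2)×0.26×$25.90 = $1,214,375.12.
Lowest total cost among the candidates is at Q = 970.0.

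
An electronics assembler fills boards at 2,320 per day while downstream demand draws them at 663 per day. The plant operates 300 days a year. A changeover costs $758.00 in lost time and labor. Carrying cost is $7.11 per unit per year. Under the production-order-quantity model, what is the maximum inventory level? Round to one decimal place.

I_max ≈ 5,503.6 boards

Annual demand D = 663 × 300 = 198,900.
Production build-up factor (1 − d/p) = 1 − 663/2,320 = 0.7142.
Q* = √(2DS / (H(1 − d/p))) = √(2 × 198,900 × 758 / (7.11 × 0.7142)).
= √(301,532,400 / 5.0781) ≈ 7705.750.
Maximum inventory = Q*(1 − d/p) = 7705.750 × 0.7142 ≈ 5503.633.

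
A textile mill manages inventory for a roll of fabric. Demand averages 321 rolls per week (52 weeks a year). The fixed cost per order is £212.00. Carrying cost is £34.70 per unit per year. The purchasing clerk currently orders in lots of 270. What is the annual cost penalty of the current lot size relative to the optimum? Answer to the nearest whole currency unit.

Annual demand D = 321 × 52 = 16,692.
EOQ = √(2DS/H) = √(2 × 16,692 × 212 / 34.7) ≈ 451.62.
Cost at Q* = (D/Q*)S + (Q*/2)H = √(2DSH) ≈ £15,671.19.
Cost at Q = 270: (16,692/270)×212 + (270/2)×34.7 = £13,106.31 + £4,684.50 = £17,790.81.
Excess = £17,790.81 − £15,671.19 = £2,119.63.

Extra cost ≈ £2,120 per year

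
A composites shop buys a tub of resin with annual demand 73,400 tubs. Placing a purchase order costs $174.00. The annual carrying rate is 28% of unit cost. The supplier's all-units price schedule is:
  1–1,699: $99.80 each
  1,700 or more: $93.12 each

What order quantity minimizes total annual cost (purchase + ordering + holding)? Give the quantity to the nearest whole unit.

Holding cost per unit per year at price C is H = 0.28·C.
For each price level, check whether its EOQ is feasible; otherwise the best quantity at that price is the breakpoint.
EOQ at $99.80 = 956.1 (feasible in tier 1): TC = 73,400×$99.80 + (73,400/956.1)×174 + (956.1/2)×0.28×$99.80 = $7,352,036.65.
EOQ at $93.12 = 989.8 < 1700, so use break Q=1700: TC = 73,400×$93.12 + (73,400/1700.0)×174 + (1700.0/2)×0.28×$93.12 = $6,864,683.27.
Lowest total cost is $6,864,683.27 at Q = 1700.0.

Q* ≈ 1,700 tubs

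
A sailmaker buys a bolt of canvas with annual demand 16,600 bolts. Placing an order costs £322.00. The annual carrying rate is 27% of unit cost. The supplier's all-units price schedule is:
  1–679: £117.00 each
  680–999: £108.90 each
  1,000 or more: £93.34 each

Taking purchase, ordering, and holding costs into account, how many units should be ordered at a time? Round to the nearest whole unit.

Q* ≈ 1,000 bolts

Holding cost per unit per year at price C is H = 0.27·C.
For each price level, check whether its EOQ is feasible; otherwise the best quantity at that price is the breakpoint.
EOQ at £117.00 = 581.7 (feasible in tier 1): TC = 16,600×£117.00 + (16,600/581.7)×322 + (581.7/2)×0.27×£117.00 = £1,960,576.88.
EOQ at £108.90 = 603.0 < 680, so use break Q=680: TC = 16,600×£108.90 + (16,600/680.0)×322 + (680.0/2)×0.27×£108.90 = £1,825,597.61.
EOQ at £93.34 = 651.3 < 1000, so use break Q=1000: TC = 16,600×£93.34 + (16,600/1000.0)×322 + (1000.0/2)×0.27×£93.34 = £1,567,390.10.
Lowest total cost is £1,567,390.10 at Q = 1000.0.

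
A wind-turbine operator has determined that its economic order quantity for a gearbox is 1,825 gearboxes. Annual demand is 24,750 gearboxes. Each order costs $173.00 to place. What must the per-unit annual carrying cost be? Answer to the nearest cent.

H ≈ $2.57

Invert the EOQ relation Q*² = 2DS/H.
From Q* = √(2DS/H): H = 2DS / Q*² = 2 × 24,750 × 173 / 1,825² = 2.5711.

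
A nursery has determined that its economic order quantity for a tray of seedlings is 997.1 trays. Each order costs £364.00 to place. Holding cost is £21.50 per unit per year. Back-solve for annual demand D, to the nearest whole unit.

D ≈ 29,362 trays per year

The basic EOQ model gives Q* = √(2DS/H); rearrange for the unknown.
From Q* = √(2DS/H): D = Q*²H / (2S) = 997.1² × 21.5 / (2 × 364) = 29361.924.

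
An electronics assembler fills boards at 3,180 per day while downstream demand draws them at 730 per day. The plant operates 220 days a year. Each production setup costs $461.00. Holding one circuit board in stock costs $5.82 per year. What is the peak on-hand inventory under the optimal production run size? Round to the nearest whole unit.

I_max ≈ 4,427 boards

Annual demand D = 730 × 220 = 160,600.
Production build-up factor (1 − d/p) = 1 − 730/3,180 = 0.7704.
Q* = √(2DS / (H(1 − d/p))) = √(2 × 160,600 × 461 / (5.82 × 0.7704)).
= √(148,073,200 / 4.484) ≈ 5746.551.
Maximum inventory = Q*(1 − d/p) = 5746.551 × 0.7704 ≈ 4427.374.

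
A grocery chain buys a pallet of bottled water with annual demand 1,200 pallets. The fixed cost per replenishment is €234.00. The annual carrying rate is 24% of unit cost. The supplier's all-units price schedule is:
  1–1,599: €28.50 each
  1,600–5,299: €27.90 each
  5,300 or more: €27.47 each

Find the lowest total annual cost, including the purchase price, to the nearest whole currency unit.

TC* ≈ €36,160

Holding cost per unit per year at price C is H = 0.24·C.
Candidates are each tier's EOQ (if it falls in that tier) and each price-break quantity.
EOQ at €28.50 = 286.5 (feasible in tier 1): TC = 1,200×€28.50 + (1,200/286.5)×234 + (286.5/2)×0.24×€28.50 = €36,159.93.
EOQ at €27.90 = 289.6 < 1600, so use break Q=1600: TC = 1,200×€27.90 + (1,200/1600.0)×234 + (1600.0/2)×0.24×€27.90 = €39,012.30.
EOQ at €27.47 = 291.9 < 5300, so use break Q=5300: TC = 1,200×€27.47 + (1,200/5300.0)×234 + (5300.0/2)×0.24×€27.47 = €50,487.90.
Lowest total cost among the candidates is at Q = 286.5.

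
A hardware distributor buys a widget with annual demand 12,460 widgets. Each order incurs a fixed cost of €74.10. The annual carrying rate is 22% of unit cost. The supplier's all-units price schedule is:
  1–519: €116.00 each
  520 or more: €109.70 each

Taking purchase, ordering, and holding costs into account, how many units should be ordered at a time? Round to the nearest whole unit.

Holding cost per unit per year at price C is H = 0.22·C.
For each price level, check whether its EOQ is feasible; otherwise the best quantity at that price is the breakpoint.
EOQ at €116.00 = 269.0 (feasible in tier 1): TC = 12,460×€116.00 + (12,460/269.0)×74.1 + (269.0/2)×0.22×€116.00 = €1,452,224.73.
EOQ at €109.70 = 276.6 < 520, so use break Q=520: TC = 12,460×€109.70 + (12,460/520.0)×74.1 + (520.0/2)×0.22×€109.70 = €1,374,912.39.
Lowest total cost is €1,374,912.39 at Q = 520.0.

Q* ≈ 520 widgets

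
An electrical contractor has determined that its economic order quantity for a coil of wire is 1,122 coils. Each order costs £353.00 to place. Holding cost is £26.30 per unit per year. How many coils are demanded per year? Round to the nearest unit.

Squaring Q* = √(2DS/H) gives Q*² = 2DS/H.
From Q* = √(2DS/H): D = Q*²H / (2S) = 1,122² × 26.3 / (2 × 353) = 46896.104.

D ≈ 46,896 coils per year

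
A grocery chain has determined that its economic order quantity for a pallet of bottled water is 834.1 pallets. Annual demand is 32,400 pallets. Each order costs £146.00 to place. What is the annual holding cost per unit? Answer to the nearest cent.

H ≈ £13.60

The basic EOQ model gives Q* = √(2DS/H); rearrange for the unknown.
From Q* = √(2DS/H): H = 2DS / Q*² = 2 × 32,400 × 146 / 834.1² = 13.5985.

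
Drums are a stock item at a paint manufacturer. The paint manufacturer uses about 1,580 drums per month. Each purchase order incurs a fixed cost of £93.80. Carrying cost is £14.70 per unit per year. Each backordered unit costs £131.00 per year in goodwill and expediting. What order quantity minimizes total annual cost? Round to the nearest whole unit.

Q* ≈ 519 drums

Annual demand D = 1,580 × 12 = 18,960.
With planned backorders, Q* = √(2DS/H) · √((H+B)/B).
√(2DS/H) = √(2 × 18,960 × 93.8 / 14.7) = 491.900.
√((H+B)/B) = √((14.7+131)/131) = 1.0546.
Q* ≈ 518.765.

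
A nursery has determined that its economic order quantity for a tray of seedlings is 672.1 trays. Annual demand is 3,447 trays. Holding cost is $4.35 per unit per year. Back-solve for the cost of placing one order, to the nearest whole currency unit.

The basic EOQ model gives Q* = √(2DS/H); rearrange for the unknown.
From Q* = √(2DS/H): S = Q*²H / (2D) = 672.1² × 4.35 / (2 × 3,447) = 285.0268.

S ≈ $285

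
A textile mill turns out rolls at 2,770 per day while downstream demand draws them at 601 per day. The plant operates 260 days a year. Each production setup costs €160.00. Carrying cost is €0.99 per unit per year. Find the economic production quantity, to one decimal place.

Annual demand D = 601 × 260 = 156,260.
Production build-up factor (1 − d/p) = 1 − 601/2,770 = 0.7830.
Q* = √(2DS / (H(1 − d/p))) = √(2 × 156,260 × 160 / (0.99 × 0.7830)).
= √(50,003,200 / 0.7752) ≈ 8031.403.

Q* ≈ 8,031.4 rolls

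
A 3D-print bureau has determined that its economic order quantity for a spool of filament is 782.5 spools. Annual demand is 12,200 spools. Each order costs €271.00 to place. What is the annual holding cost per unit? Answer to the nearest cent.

Invert the EOQ relation Q*² = 2DS/H.
From Q* = √(2DS/H): H = 2DS / Q*² = 2 × 12,200 × 271 / 782.5² = 10.7992.

H ≈ €10.80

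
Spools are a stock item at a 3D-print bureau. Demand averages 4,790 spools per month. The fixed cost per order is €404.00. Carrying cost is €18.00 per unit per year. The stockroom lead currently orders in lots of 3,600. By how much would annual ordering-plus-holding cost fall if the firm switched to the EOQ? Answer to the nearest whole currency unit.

Extra cost ≈ €9,937 per year

Annual demand D = 4,790 × 12 = 57,480.
EOQ = √(2DS/H) = √(2 × 57,480 × 404 / 18) ≈ 1606.30.
Cost at Q* = (D/Q*)S + (Q*/2)H = √(2DSH) ≈ €28,913.48.
Cost at Q = 3,600: (57,480/3,600)×404 + (3,600/2)×18 = €6,450.53 + €32,400.00 = €38,850.53.
Excess = €38,850.53 − €28,913.48 = €9,937.06.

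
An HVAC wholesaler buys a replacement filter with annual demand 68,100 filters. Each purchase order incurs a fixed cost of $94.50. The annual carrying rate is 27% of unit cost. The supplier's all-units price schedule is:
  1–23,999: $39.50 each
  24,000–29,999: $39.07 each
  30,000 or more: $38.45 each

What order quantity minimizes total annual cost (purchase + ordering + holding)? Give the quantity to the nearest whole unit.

Holding cost per unit per year at price C is H = 0.27·C.
Evaluate total cost at each tier's feasible EOQ or, if the EOQ is below the tier, at the tier's minimum quantity.
EOQ at $39.50 = 1098.6 (feasible in tier 1): TC = 68,100×$39.50 + (68,100/1098.6)×94.5 + (1098.6/2)×0.27×$39.50 = $2,701,666.15.
EOQ at $39.07 = 1104.6 < 24000, so use break Q=24000: TC = 68,100×$39.07 + (68,100/24000.0)×94.5 + (24000.0/2)×0.27×$39.07 = $2,787,521.94.
EOQ at $38.45 = 1113.5 < 30000, so use break Q=30000: TC = 68,100×$38.45 + (68,100/30000.0)×94.5 + (30000.0/2)×0.27×$38.45 = $2,774,382.02.
Lowest total cost is $2,701,666.15 at Q = 1098.6.

Q* ≈ 1,099 filters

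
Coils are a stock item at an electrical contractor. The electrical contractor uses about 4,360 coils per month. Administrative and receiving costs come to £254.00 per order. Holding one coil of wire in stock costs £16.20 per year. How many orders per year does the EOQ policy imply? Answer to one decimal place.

N ≈ 40.8 orders per year

Annual demand D = 4,360 × 12 = 52,320.
The optimal lot size = √(2DS/H) = √(2 × 52,320 × 254 / 16.2) ≈ 1280.88.
Orders per year = D / Q* = 52,320 / 1280.88 ≈ 40.847.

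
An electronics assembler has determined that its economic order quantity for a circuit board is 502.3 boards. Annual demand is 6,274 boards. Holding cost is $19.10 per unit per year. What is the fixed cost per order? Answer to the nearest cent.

S ≈ $384.05

The basic EOQ model gives Q* = √(2DS/H); rearrange for the unknown.
From Q* = √(2DS/H): S = Q*²H / (2D) = 502.3² × 19.1 / (2 × 6,274) = 384.0477.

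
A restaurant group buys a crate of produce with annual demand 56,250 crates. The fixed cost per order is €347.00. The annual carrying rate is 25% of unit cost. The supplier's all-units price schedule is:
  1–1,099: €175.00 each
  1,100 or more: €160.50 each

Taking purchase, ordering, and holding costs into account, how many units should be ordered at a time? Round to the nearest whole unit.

Q* ≈ 1,100 crates

Holding cost per unit per year at price C is H = 0.25·C.
Evaluate total cost at each tier's feasible EOQ or, if the EOQ is below the tier, at the tier's minimum quantity.
EOQ at €175.00 = 944.6 (feasible in tier 1): TC = 56,250×€175.00 + (56,250/944.6)×347 + (944.6/2)×0.25×€175.00 = €9,885,076.63.
EOQ at €160.50 = 986.4 < 1100, so use break Q=1100: TC = 56,250×€160.50 + (56,250/1100.0)×347 + (1100.0/2)×0.25×€160.50 = €9,067,938.07.
Lowest total cost is €9,067,938.07 at Q = 1100.0.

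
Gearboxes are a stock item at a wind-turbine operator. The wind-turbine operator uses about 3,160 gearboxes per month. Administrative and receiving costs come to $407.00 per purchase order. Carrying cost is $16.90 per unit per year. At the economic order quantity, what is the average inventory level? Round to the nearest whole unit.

Annual demand D = 3,160 × 12 = 37,920.
Q* = √(2DS/H) = √(2 × 37,920 × 407 / 16.9) ≈ 1351.46.
Average inventory = Q*/2 ≈ 1351.46 / 2 = 675.730.

Average inventory ≈ 676 gearboxes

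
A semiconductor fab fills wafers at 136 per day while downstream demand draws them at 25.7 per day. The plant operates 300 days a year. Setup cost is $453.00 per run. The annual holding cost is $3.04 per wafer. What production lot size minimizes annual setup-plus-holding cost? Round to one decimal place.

Q* ≈ 1,683.2 wafers

Annual demand D = 25.7 × 300 = 7,710.
Production build-up factor (1 − d/p) = 1 − 25.7/136 = 0.8110.
Q* = √(2DS / (H(1 − d/p))) = √(2 × 7,710 × 453 / (3.04 × 0.8110)).
= √(6,985,260 / 2.4655) ≈ 1683.202.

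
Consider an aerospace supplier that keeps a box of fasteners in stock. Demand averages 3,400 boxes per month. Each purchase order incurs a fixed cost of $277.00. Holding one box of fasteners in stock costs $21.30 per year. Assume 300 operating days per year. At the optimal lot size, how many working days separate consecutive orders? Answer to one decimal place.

Annual demand D = 3,400 × 12 = 40,800.
The optimal lot size = √(2DS/H) = √(2 × 40,800 × 277 / 21.3) ≈ 1030.14.
Cycle time = Q*/D × 300 = 1030.14 / 40,800 × 300 ≈ 7.575 days.

T ≈ 7.6 days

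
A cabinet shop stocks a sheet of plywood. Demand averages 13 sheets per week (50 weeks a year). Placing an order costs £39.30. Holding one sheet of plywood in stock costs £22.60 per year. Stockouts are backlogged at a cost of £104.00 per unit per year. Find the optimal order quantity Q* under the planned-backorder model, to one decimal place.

Annual demand D = 13 × 50 = 650.
With planned backorders, Q* = √(2DS/H) · √((H+B)/B).
√(2DS/H) = √(2 × 650 × 39.3 / 22.6) = 47.546.
√((H+B)/B) = √((22.6+104)/104) = 1.1033.
Q* ≈ 52.458.

Q* ≈ 52.5 sheets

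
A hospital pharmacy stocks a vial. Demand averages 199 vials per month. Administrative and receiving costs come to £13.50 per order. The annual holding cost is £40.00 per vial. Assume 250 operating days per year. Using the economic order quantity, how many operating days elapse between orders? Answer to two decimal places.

T ≈ 4.20 days

Annual demand D = 199 × 12 = 2,388.
The optimal lot size = √(2DS/H) = √(2 × 2,388 × 13.5 / 40) ≈ 40.15.
Cycle time = Q*/D × 250 = 40.15 / 2,388 × 250 ≈ 4.203 days.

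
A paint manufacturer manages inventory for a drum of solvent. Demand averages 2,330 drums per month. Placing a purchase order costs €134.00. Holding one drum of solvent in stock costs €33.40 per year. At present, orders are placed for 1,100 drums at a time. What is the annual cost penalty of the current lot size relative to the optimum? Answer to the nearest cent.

Extra cost ≈ €5,955.94 per year

Annual demand D = 2,330 × 12 = 27,960.
EOQ = √(2DS/H) = √(2 × 27,960 × 134 / 33.4) ≈ 473.66.
Cost at Q* = (D/Q*)S + (Q*/2)H = √(2DSH) ≈ €15,820.10.
Cost at Q = 1,100: (27,960/1,100)×134 + (1,100/2)×33.4 = €3,406.04 + €18,370.00 = €21,776.04.
Excess = €21,776.04 − €15,820.10 = €5,955.94.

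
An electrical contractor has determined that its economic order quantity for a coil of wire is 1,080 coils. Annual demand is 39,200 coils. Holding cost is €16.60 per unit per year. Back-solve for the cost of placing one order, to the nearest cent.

S ≈ €246.97

Invert the EOQ relation Q*² = 2DS/H.
From Q* = √(2DS/H): S = Q*²H / (2D) = 1,080² × 16.6 / (2 × 39,200) = 246.9673.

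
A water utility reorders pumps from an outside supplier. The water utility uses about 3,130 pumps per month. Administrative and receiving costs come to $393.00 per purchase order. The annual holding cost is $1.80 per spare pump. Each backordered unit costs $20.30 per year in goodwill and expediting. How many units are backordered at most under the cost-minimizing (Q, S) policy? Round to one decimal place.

S* ≈ 344.2 pumps

Annual demand D = 3,130 × 12 = 37,560.
With planned backorders, Q* = √(2DS/H) · √((H+B)/B).
√(2DS/H) = √(2 × 37,560 × 393 / 1.8) = 4049.840.
√((H+B)/B) = √((1.8+20.3)/20.3) = 1.0434.
Q* ≈ 4225.576.
S* = Q* · H/(H+B) = 4225.576 × 1.8/22.1 ≈ 344.165.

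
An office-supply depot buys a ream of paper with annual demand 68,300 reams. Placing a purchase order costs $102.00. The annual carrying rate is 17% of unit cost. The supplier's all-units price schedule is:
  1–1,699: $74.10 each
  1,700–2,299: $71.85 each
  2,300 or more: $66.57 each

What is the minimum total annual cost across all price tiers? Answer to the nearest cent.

Holding cost per unit per year at price C is H = 0.17·C.
Evaluate total cost at each tier's feasible EOQ or, if the EOQ is below the tier, at the tier's minimum quantity.
EOQ at $74.10 = 1051.7 (feasible in tier 1): TC = 68,300×$74.10 + (68,300/1051.7)×102 + (1051.7/2)×0.17×$74.10 = $5,074,278.26.
EOQ at $71.85 = 1068.0 < 1700, so use break Q=1700: TC = 68,300×$71.85 + (68,300/1700.0)×102 + (1700.0/2)×0.17×$71.85 = $4,921,835.33.
EOQ at $66.57 = 1109.6 < 2300, so use break Q=2300: TC = 68,300×$66.57 + (68,300/2300.0)×102 + (2300.0/2)×0.17×$66.57 = $4,562,774.39.
Lowest total cost among the candidates is at Q = 2300.0.

TC* ≈ $4,562,774.39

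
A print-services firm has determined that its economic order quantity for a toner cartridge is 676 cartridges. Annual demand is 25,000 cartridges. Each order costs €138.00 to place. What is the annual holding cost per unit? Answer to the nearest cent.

H ≈ €15.10

Squaring Q* = √(2DS/H) gives Q*² = 2DS/H.
From Q* = √(2DS/H): H = 2DS / Q*² = 2 × 25,000 × 138 / 676² = 15.0993.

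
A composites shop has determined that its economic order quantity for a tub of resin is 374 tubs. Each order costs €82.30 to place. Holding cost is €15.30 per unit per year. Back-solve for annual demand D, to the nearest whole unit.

D ≈ 13,002 tubs per year

Squaring Q* = √(2DS/H) gives Q*² = 2DS/H.
From Q* = √(2DS/H): D = Q*²H / (2S) = 374² × 15.3 / (2 × 82.3) = 13001.840.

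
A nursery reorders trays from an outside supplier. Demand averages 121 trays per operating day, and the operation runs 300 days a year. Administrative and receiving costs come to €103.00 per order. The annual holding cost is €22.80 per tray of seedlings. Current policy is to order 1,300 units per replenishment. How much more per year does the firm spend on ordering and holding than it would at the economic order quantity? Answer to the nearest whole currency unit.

Annual demand D = 121 × 300 = 36,300.
EOQ = √(2DS/H) = √(2 × 36,300 × 103 / 22.8) ≈ 572.69.
Cost at Q* = (D/Q*)S + (Q*/2)H = √(2DSH) ≈ €13,057.33.
Cost at Q = 1,300: (36,300/1,300)×103 + (1,300/2)×22.8 = €2,876.08 + €14,820.00 = €17,696.08.
Excess = €17,696.08 − €13,057.33 = €4,638.75.

Extra cost ≈ €4,639 per year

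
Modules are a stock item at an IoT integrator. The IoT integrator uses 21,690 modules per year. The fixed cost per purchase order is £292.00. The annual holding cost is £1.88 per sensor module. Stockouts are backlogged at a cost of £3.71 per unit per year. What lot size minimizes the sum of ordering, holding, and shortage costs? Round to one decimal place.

Q* ≈ 3,186.2 modules

With planned backorders, Q* = √(2DS/H) · √((H+B)/B).
√(2DS/H) = √(2 × 21,690 × 292 / 1.88) = 2595.717.
√((H+B)/B) = √((1.88+3.71)/3.71) = 1.2275.
Q* ≈ 3186.223.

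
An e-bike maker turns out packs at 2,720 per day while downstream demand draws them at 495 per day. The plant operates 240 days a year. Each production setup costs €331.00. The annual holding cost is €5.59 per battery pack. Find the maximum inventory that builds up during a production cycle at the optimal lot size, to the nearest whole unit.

Annual demand D = 495 × 240 = 118,800.
Production build-up factor (1 − d/p) = 1 − 495/2,720 = 0.8180.
Q* = √(2DS / (H(1 − d/p))) = √(2 × 118,800 × 331 / (5.59 × 0.8180)).
= √(78,645,600 / 4.5727) ≈ 4147.160.
Maximum inventory = Q*(1 − d/p) = 4147.160 × 0.8180 ≈ 3392.438.

I_max ≈ 3,392 packs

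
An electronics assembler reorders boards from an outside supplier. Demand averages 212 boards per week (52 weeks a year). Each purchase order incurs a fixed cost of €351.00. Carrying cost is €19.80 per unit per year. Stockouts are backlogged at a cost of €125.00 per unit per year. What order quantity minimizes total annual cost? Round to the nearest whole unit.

Q* ≈ 673 boards

Annual demand D = 212 × 52 = 11,024.
With planned backorders, Q* = √(2DS/H) · √((H+B)/B).
√(2DS/H) = √(2 × 11,024 × 351 / 19.8) = 625.181.
√((H+B)/B) = √((19.8+125)/125) = 1.0763.
Q* ≈ 672.876.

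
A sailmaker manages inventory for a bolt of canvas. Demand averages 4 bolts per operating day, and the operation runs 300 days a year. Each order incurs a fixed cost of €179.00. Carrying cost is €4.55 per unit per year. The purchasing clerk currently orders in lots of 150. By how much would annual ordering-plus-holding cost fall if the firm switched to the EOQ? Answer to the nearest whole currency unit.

Annual demand D = 4 × 300 = 1,200.
EOQ = √(2DS/H) = √(2 × 1,200 × 179 / 4.55) ≈ 307.27.
Cost at Q* = (D/Q*)S + (Q*/2)H = √(2DSH) ≈ €1,398.10.
Cost at Q = 150: (1,200/150)×179 + (150/2)×4.55 = €1,432.00 + €341.25 = €1,773.25.
Excess = €1,773.25 − €1,398.10 = €375.15.

Extra cost ≈ €375 per year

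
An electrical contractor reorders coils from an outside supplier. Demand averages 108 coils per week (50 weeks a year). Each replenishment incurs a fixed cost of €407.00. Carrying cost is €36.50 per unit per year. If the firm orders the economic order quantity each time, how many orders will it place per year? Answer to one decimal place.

Annual demand D = 108 × 50 = 5,400.
The optimal lot size = √(2DS/H) = √(2 × 5,400 × 407 / 36.5) ≈ 347.03.
Orders per year = D / Q* = 5,400 / 347.03 ≈ 15.561.

N ≈ 15.6 orders per year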